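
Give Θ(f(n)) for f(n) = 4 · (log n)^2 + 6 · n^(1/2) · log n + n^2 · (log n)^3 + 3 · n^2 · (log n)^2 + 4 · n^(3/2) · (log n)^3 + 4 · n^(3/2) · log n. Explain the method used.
f(n) ∈ Θ(n^2 · (log n)^3)

Compare the terms by growth order. For large n, n^a · (log n)^b dominates n^a' · (log n)^b' iff a > a', or (a = a' and b > b'). Ranking the 6 terms shows the dominant one is n^2 · (log n)^3. Hence f(n) ∈ Θ(n^2 · (log n)^3).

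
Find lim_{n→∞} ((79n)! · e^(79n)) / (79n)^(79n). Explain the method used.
lim = ∞

Stirling: (79n)! ~ sqrt(2π·79n) · (79n/e)^(79n). Hence
  (79n)! · e^(79n) / (79n)^(79n) ~ sqrt(2π·79n) = sqrt(2π·79) · sqrt(n) → ∞.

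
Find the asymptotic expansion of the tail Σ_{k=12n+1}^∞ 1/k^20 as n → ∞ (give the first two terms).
Σ_{k>12n} 1/k^20 = 1/(19 · (12n)^19) − 1/(2 · (12n)^20) + O(1/(12n)^21)

Compare to the integral: ∫_{12n}^∞ x^(−20) dx = [−x^(−19)/19]_{12n}^∞ = 1/((20−1)·(12n)^19). The Euler-Maclaurin correction adds −f(12n)/2 = −1/(2·(12n)^20). Euler-Maclaurin then gives
  Σ_{k>12n} 1/k^20 = ∫_{12n}^∞ dx/x^20 − 1/(2·(12n)^20) + O(1/(12n)^21).
(Equivalently this is ζ(20) − Σ_{k≤12n} 1/k^20.)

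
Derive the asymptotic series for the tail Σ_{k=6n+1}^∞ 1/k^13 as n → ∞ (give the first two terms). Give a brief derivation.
Σ_{k>6n} 1/k^13 = 1/(12 · (6n)^12) − 1/(2 · (6n)^13) + O(1/(6n)^14)

Compare to the integral: ∫_{6n}^∞ x^(−13) dx = [−x^(−12)/12]_{6n}^∞ = 1/((13−1)·(6n)^12). The Euler-Maclaurin correction adds −f(6n)/2 = −1/(2·(6n)^13). Euler-Maclaurin then gives
  Σ_{k>6n} 1/k^13 = ∫_{6n}^∞ dx/x^13 − 1/(2·(6n)^13) + O(1/(6n)^14).
(Equivalently this is ζ(13) − Σ_{k≤6n} 1/k^13.)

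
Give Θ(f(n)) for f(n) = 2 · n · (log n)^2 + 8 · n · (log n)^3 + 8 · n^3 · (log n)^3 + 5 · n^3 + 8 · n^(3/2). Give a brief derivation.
f(n) ∈ Θ(n^3 · (log n)^3)

Compare the terms by growth order. For large n, n^a · (log n)^b dominates n^a' · (log n)^b' iff a > a', or (a = a' and b > b'). Ranking the 5 terms shows the dominant one is 8 · n^3 · (log n)^3. Hence f(n) ∈ Θ(n^3 · (log n)^3).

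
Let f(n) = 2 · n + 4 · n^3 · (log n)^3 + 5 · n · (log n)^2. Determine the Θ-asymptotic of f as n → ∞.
f(n) ∈ Θ(n^3 · (log n)^3)

Compare the terms by growth order. For large n, n^a · (log n)^b dominates n^a' · (log n)^b' iff a > a', or (a = a' and b > b'). Ranking the 3 terms shows the dominant one is 4 · n^3 · (log n)^3. Hence f(n) ∈ Θ(n^3 · (log n)^3).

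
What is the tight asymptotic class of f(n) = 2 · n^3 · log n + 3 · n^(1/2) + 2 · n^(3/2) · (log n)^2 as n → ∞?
f(n) ∈ Θ(n^3 · log n)

Compare the terms by growth order. For large n, n^a · (log n)^b dominates n^a' · (log n)^b' iff a > a', or (a = a' and b > b'). Ranking the 3 terms shows the dominant one is 2 · n^3 · log n. Hence f(n) ∈ Θ(n^3 · log n).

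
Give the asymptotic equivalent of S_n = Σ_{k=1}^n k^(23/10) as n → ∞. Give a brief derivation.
S_n ~ (10/33) · n^(33/10)

Integral comparison: Σ_{k=1}^n k^(23/10) = ∫_0^n x^(23/10) dx + O(n^(23/10)). The integral is n^(1 + 23/10) / (1 + 23/10) = n^((23+10)/10) / ((23+10)/10) = (10/33) · n^(33/10).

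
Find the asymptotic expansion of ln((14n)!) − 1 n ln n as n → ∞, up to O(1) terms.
ln((14n)!) − 1 n ln n = 13 n ln n + 14(ln 14 − 1) n + (1/2) ln(2π·14n) + O(1/n)

Stirling: ln((14n)!) = 14n ln(14n) − 14n + (1/2) ln(2π·14n) + O(1/n).
Expand 14n ln(14n) = 14n (ln n + ln 14) = 14n ln n + 14n ln 14.
Subtract 1n ln n: leading term is (14 − 1) n ln n = 13 n ln n. The next term is 14n ln 14 − 14n = 14(ln 14 − 1) n. Then the (1/2) ln(2π·14n) correction.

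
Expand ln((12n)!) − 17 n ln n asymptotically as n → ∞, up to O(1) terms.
ln((12n)!) − 17 n ln n = −5 n ln n + 12(ln 12 − 1) n + (1/2) ln(2π·12n) + O(1/n)

Stirling: ln((12n)!) = 12n ln(12n) − 12n + (1/2) ln(2π·12n) + O(1/n).
Expand 12n ln(12n) = 12n (ln n + ln 12) = 12n ln n + 12n ln 12.
Subtract 17n ln n: leading term is (12 − 17) n ln n = −5 n ln n. The next term is 12n ln 12 − 12n = 12(ln 12 − 1) n. Then the (1/2) ln(2π·12n) correction.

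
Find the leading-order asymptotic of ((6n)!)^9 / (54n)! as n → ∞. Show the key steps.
((6n)!)^9/(54n)! ~ ((2π·6n)^(8/2) / 3) · 9^(−9·6n)  →  0

Write N = 6n. Stirling: N! ~ sqrt(2π N)(N/e)^N and (9N)! ~ sqrt(2π·9N)·(9N/e)^(9N).
  (N!)^9/(9N)! ~ (2π N)^(9/2) (N/e)^(9N) / [sqrt(2π·9N) (9N/e)^(9N)]
     = (2π N)^(9/2) / sqrt(2π·9N) · (N/(9N))^(9N)
     = (2π N)^((9−1)/2) / 3 · 9^(−9N).
Since 9^9 > 1, the factor 9^(−9N) decays exponentially, so the ratio → 0. Substituting N = 6n gives the stated form.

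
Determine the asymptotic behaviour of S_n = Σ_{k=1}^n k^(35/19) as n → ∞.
S_n ~ (19/54) · n^(54/19)

Integral comparison: Σ_{k=1}^n k^(35/19) = ∫_0^n x^(35/19) dx + O(n^(35/19)). The integral is n^(1 + 35/19) / (1 + 35/19) = n^((35+19)/19) / ((35+19)/19) = (19/54) · n^(54/19).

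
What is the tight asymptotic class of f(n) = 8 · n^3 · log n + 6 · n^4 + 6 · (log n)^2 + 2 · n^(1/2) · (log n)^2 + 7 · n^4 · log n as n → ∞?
f(n) ∈ Θ(n^4 · log n)

Compare the terms by growth order. For large n, n^a · (log n)^b dominates n^a' · (log n)^b' iff a > a', or (a = a' and b > b'). Ranking the 5 terms shows the dominant one is 7 · n^4 · log n. Hence f(n) ∈ Θ(n^4 · log n).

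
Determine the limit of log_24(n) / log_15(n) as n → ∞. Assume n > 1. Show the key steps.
lim = ln(15) / ln(24) = log_24(15)

Change of base: log_24(n) = ln n / ln 24 and log_15(n) = ln n / ln 15. The ratio is (ln n / ln 24) · (ln 15 / ln n) = ln 15 / ln 24, a constant independent of n. So the limit is ln 15 / ln 24 = log_24(15).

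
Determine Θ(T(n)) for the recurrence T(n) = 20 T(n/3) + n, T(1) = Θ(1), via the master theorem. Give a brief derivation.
T(n) = Θ(n^(log_3 20))

Master theorem: compare f(n) = n to n^(log_3 20) where log_3 20 ≈ 2.727. Since 1 < log_3 20, we have f(n) = O(n^(log_3 20 − ε)) for some ε > 0 — Case 1. Hence T(n) = Θ(n^(log_3 20)).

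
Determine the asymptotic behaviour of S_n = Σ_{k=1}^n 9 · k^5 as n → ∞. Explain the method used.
S_n ~ 3 · n^6 / 2

By integral comparison (Euler-Maclaurin), Σ_{k=1}^n 9 · k^5 = 9 · ∫_0^n x^5 dx + O(n^5) = 9 · n^6/6 = 3 · n^6 / 2 + O(n^5). (Equivalently, Faulhaber's formula gives the same leading term.)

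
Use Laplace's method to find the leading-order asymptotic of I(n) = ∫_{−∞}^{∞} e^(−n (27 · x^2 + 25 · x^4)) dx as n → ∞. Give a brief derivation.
I(n) ~ sqrt(π/(27n))

φ(x) = 27 · x^2 + 25 · x^4 has its unique global minimum at x* = 0 (since φ'(x) = 54x + 100x^3 = 0 only at x = 0 for real x with both coefficients positive, and φ → ∞ as |x| → ∞). At x* = 0, φ(0) = 0 and φ''(0) = 54. Laplace's method then gives
  I(n) ~ sqrt(2π / (n · φ''(0))) · e^(−n φ(0)) = sqrt(2π / (54n)) = sqrt(π/(27n)).
The 25 · x^4 term contributes only at subleading order (an O(1/n) relative correction).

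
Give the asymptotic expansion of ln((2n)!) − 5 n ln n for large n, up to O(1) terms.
ln((2n)!) − 5 n ln n = −3 n ln n + 2(ln 2 − 1) n + (1/2) ln(2π·2n) + O(1/n)

Stirling: ln((2n)!) = 2n ln(2n) − 2n + (1/2) ln(2π·2n) + O(1/n).
Expand 2n ln(2n) = 2n (ln n + ln 2) = 2n ln n + 2n ln 2.
Subtract 5n ln n: leading term is (2 − 5) n ln n = −3 n ln n. The next term is 2n ln 2 − 2n = 2(ln 2 − 1) n. Then the (1/2) ln(2π·2n) correction.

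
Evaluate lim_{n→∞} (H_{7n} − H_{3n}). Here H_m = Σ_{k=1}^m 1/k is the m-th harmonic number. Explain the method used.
lim = ln(7/3)

Euler-Maclaurin gives H_m = ln m + γ + 1/(2m) + O(1/m^2). The γ and O(1/m) terms cancel in the difference:
  H_{7n} − H_{3n} = ln(7n) − ln(3n) + O(1/n) = ln(7/3) + O(1/n).
Hence the limit is ln(7/3).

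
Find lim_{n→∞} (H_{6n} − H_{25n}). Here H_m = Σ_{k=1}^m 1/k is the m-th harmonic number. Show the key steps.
lim = ln(6/25)

Euler-Maclaurin gives H_m = ln m + γ + 1/(2m) + O(1/m^2). The γ and O(1/m) terms cancel in the difference:
  H_{6n} − H_{25n} = ln(6n) − ln(25n) + O(1/n) = ln(6/25) + O(1/n).
Hence the limit is ln(6/25).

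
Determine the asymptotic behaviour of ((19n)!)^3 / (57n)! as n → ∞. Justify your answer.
((19n)!)^3/(57n)! ~ ((2π·19n)^(2/2) / sqrt(3)) · 3^(−3·19n)  →  0

Write N = 19n. Stirling: N! ~ sqrt(2π N)(N/e)^N and (3N)! ~ sqrt(2π·3N)·(3N/e)^(3N).
  (N!)^3/(3N)! ~ (2π N)^(3/2) (N/e)^(3N) / [sqrt(2π·3N) (3N/e)^(3N)]
     = (2π N)^(3/2) / sqrt(2π·3N) · (N/(3N))^(3N)
     = (2π N)^((3−1)/2) / sqrt(3) · 3^(−3N).
Since 3^3 > 1, the factor 3^(−3N) decays exponentially, so the ratio → 0. Substituting N = 19n gives the stated form.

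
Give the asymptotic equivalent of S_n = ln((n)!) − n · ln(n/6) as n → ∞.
S_n ~ n · (ln 6 − 1) + O(ln n)

Stirling: ln((n)!) = n ln(n) − n + O(ln n).
  S_n = n ln(n) − n − n ln(n/6) + O(ln n)
      = n ln(n) − n ln n + n ln 6 − n + O(ln n)
      = n ln 6 − n + O(ln n)
      = n (ln 6 − 1) + O(ln n).
Numerically ln(6) − 1 ≈ 0.7918.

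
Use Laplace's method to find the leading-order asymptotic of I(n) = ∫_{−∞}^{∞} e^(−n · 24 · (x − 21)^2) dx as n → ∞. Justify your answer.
I(n) = sqrt(π/(24n))

Here φ(x) = 24 · (x − 21)^2 has its unique minimum at x* = 21 with φ(x*) = 0 and φ''(x*) = 48. Laplace's method gives
  I(n) ~ e^(−n φ(x*)) · sqrt(2π / (n · φ''(x*))) = sqrt(2π / (48n)) = sqrt(π/(24n)).
This is exact: substituting u = (x − 21)·sqrt(24n) gives I(n) = (1/sqrt(24n)) ∫_{−∞}^{∞} e^(−u^2) du = sqrt(π/(24n)).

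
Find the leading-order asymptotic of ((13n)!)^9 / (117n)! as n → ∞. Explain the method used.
((13n)!)^9/(117n)! ~ ((2π·13n)^(8/2) / 3) · 9^(−9·13n)  →  0

Write N = 13n. Stirling: N! ~ sqrt(2π N)(N/e)^N and (9N)! ~ sqrt(2π·9N)·(9N/e)^(9N).
  (N!)^9/(9N)! ~ (2π N)^(9/2) (N/e)^(9N) / [sqrt(2π·9N) (9N/e)^(9N)]
     = (2π N)^(9/2) / sqrt(2π·9N) · (N/(9N))^(9N)
     = (2π N)^((9−1)/2) / 3 · 9^(−9N).
Since 9^9 > 1, the factor 9^(−9N) decays exponentially, so the ratio → 0. Substituting N = 13n gives the stated form.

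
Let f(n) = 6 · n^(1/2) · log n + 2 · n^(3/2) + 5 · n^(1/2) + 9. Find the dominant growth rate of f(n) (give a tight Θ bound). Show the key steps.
f(n) ∈ Θ(n^(3/2))

Compare the terms by growth order. For large n, n^a · (log n)^b dominates n^a' · (log n)^b' iff a > a', or (a = a' and b > b'). Ranking the 4 terms shows the dominant one is 2 · n^(3/2). Hence f(n) ∈ Θ(n^(3/2)).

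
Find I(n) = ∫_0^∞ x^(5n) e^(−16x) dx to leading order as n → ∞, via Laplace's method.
I(n) ~ (sqrt(2π·5n) / 16) · (5n/(16e))^(5n)

Write the integrand as exp(5n ln x − 16x) and set f(x) = 5n ln x − 16x. Then f'(x) = 5n/x − 16 = 0 at x* = 5n/16, and f''(x*) = −5n/x*^2 = −16^2/(5n). Laplace's method (interior maximum) gives
  I(n) ~ e^(f(x*)) · sqrt(2π / |f''(x*)|)
        = exp(5n ln(5n/16) − 5n) · sqrt(2π · 5n / 16^2)
        = (5n/16)^(5n) e^(−5n) · sqrt(2π·5n) / 16
        = (sqrt(2π·5n) / 16) · (5n/(16e))^(5n).
This matches Γ(5n+1)/16^(5n+1) with Stirling applied to Γ.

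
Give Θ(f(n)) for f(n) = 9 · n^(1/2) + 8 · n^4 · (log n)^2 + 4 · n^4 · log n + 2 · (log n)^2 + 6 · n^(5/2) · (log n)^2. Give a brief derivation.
f(n) ∈ Θ(n^4 · (log n)^2)

Compare the terms by growth order. For large n, n^a · (log n)^b dominates n^a' · (log n)^b' iff a > a', or (a = a' and b > b'). Ranking the 5 terms shows the dominant one is 8 · n^4 · (log n)^2. Hence f(n) ∈ Θ(n^4 · (log n)^2).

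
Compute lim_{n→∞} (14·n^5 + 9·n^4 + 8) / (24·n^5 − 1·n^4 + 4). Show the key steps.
lim = 14/24 = 7/12

For large n the leading n^5 terms dominate both numerator and denominator. Dividing top and bottom by n^5, every other term tends to 0, leaving 14/24 = 7/12.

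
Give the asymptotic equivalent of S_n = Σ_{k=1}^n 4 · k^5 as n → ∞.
S_n ~ 2 · n^6 / 3

By integral comparison (Euler-Maclaurin), Σ_{k=1}^n 4 · k^5 = 4 · ∫_0^n x^5 dx + O(n^5) = 4 · n^6/6 = 2 · n^6 / 3 + O(n^5). (Equivalently, Faulhaber's formula gives the same leading term.)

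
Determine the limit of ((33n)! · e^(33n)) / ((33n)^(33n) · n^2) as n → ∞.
lim = 0

Stirling: (33n)! ~ sqrt(2π·33n) · (33n/e)^(33n). Hence
  (33n)! · e^(33n) / (33n)^(33n) ~ sqrt(2π·33n).
Dividing by n^2: sqrt(2π·33n) / n^2 = sqrt(2π·33) · n^((1−4)/2), so the expression behaves like sqrt(2π·33) · n^((1−4)/2) → 0.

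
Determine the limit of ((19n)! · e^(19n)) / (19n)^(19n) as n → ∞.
lim = ∞

Stirling: (19n)! ~ sqrt(2π·19n) · (19n/e)^(19n). Hence
  (19n)! · e^(19n) / (19n)^(19n) ~ sqrt(2π·19n) = sqrt(2π·19) · sqrt(n) → ∞.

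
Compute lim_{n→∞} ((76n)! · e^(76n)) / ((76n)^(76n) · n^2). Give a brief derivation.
lim = 0

Stirling: (76n)! ~ sqrt(2π·76n) · (76n/e)^(76n). Hence
  (76n)! · e^(76n) / (76n)^(76n) ~ sqrt(2π·76n).
Dividing by n^2: sqrt(2π·76n) / n^2 = sqrt(2π·76) · n^((1−4)/2), so the expression behaves like sqrt(2π·76) · n^((1−4)/2) → 0.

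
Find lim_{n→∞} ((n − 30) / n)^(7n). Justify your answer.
lim = e^(−210)

Rewrite as (1 − 30/n)^(7n). By the standard limit (1 + x/n)^n → e^x, we have (1 − 30/n)^n → e^(−30), and raising to the 7th power gives e^(−210).
More precisely, ln[(1 − 30/n)^(7n)] = 7n · ln(1 − 30/n) = 7n · (-30/n + O(1/n^2)) = -210 + O(1/n) → -210.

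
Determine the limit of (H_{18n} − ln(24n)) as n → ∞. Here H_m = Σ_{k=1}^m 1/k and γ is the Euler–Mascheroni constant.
lim = ln(3/4) + γ

By Euler-Maclaurin, H_m = ln m + γ + O(1/m). So
  H_{18n} − ln(24n) = ln(18n) + γ − ln(24n) + O(1/n)
                       = ln(18/24) + γ + O(1/n).
Hence the limit is ln(18/24) + γ (= ln(3/4)).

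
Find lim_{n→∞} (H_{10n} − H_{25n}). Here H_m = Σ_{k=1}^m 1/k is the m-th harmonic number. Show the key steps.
lim = ln(10/25) = ln(2/5)

Euler-Maclaurin gives H_m = ln m + γ + 1/(2m) + O(1/m^2). The γ and O(1/m) terms cancel in the difference:
  H_{10n} − H_{25n} = ln(10n) − ln(25n) + O(1/n) = ln(10/25) + O(1/n).
Hence the limit is ln(10/25) = ln(2/5).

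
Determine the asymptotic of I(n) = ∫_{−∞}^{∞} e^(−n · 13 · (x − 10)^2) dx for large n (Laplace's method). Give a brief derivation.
I(n) = sqrt(π/(13n))

Here φ(x) = 13 · (x − 10)^2 has its unique minimum at x* = 10 with φ(x*) = 0 and φ''(x*) = 26. Laplace's method gives
  I(n) ~ e^(−n φ(x*)) · sqrt(2π / (n · φ''(x*))) = sqrt(2π / (26n)) = sqrt(π/(13n)).
This is exact: substituting u = (x − 10)·sqrt(13n) gives I(n) = (1/sqrt(13n)) ∫_{−∞}^{∞} e^(−u^2) du = sqrt(π/(13n)).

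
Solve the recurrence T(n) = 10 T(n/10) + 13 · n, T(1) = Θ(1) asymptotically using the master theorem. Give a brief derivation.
T(n) = Θ(n log n)

log_10 10 = 1, and f(n) = 13 · n = Θ(n^(log_10 10)). This is Case 2 of the master theorem: T(n) = Θ(f(n) · log n) = Θ(n log n).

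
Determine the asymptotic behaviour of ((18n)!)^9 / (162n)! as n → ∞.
((18n)!)^9/(162n)! ~ ((2π·18n)^(8/2) / 3) · 9^(−9·18n)  →  0

Write N = 18n. Stirling: N! ~ sqrt(2π N)(N/e)^N and (9N)! ~ sqrt(2π·9N)·(9N/e)^(9N).
  (N!)^9/(9N)! ~ (2π N)^(9/2) (N/e)^(9N) / [sqrt(2π·9N) (9N/e)^(9N)]
     = (2π N)^(9/2) / sqrt(2π·9N) · (N/(9N))^(9N)
     = (2π N)^((9−1)/2) / 3 · 9^(−9N).
Since 9^9 > 1, the factor 9^(−9N) decays exponentially, so the ratio → 0. Substituting N = 18n gives the stated form.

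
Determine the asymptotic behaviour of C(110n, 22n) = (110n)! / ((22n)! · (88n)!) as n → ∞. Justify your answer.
C(110n, 22n) ~ (3125/256)^(22n) · sqrt(5/(8π·22n))

Write N = 22n. Apply Stirling to each factorial:
  (5N)! ~ sqrt(2π·5N) · (5N/e)^(5N),
  N! ~ sqrt(2π N) · (N/e)^N,
  (4N)! ~ sqrt(2π·4N) · (4N/e)^(4N).
The exponential factors combine to (5N)^(5N) / (N^N · (4N)^(4N)) = 5^(5N)/4^(4N) = (5^5/4^4)^N = (3125/256)^N.
The square-root prefactors combine to sqrt(2π·5N) / (sqrt(2π N)·sqrt(2π·4N)) = sqrt(5 / (2π·4·N)) = sqrt(5/(8π·22n)).
Substituting N = 22n: C(110n, 22n) ~ (3125/256)^(22n) · sqrt(5/(8π·22n)).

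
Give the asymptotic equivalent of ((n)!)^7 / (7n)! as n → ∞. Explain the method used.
((n)!)^7/(7n)! ~ ((2π·n)^(6/2) / sqrt(7)) · 7^(−7·n)  →  0

Write N = n. Stirling: N! ~ sqrt(2π N)(N/e)^N and (7N)! ~ sqrt(2π·7N)·(7N/e)^(7N).
  (N!)^7/(7N)! ~ (2π N)^(7/2) (N/e)^(7N) / [sqrt(2π·7N) (7N/e)^(7N)]
     = (2π N)^(7/2) / sqrt(2π·7N) · (N/(7N))^(7N)
     = (2π N)^((7−1)/2) / sqrt(7) · 7^(−7N).
Since 7^7 > 1, the factor 7^(−7N) decays exponentially, so the ratio → 0. Substituting N = n gives the stated form.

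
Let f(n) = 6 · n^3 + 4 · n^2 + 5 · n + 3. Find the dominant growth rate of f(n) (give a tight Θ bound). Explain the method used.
f(n) ∈ Θ(n^3)

Compare the terms by growth order. For large n, n^a · (log n)^b dominates n^a' · (log n)^b' iff a > a', or (a = a' and b > b'). Ranking the 4 terms shows the dominant one is 6 · n^3. Hence f(n) ∈ Θ(n^3).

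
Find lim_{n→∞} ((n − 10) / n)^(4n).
lim = e^(−40)

Rewrite as (1 − 10/n)^(4n). By the standard limit (1 + x/n)^n → e^x, we have (1 − 10/n)^n → e^(−10), and raising to the 4th power gives e^(−40).
More precisely, ln[(1 − 10/n)^(4n)] = 4n · ln(1 − 10/n) = 4n · (-10/n + O(1/n^2)) = -40 + O(1/n) → -40.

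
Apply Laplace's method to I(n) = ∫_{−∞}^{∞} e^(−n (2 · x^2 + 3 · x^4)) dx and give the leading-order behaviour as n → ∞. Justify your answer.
I(n) ~ sqrt(π/(2n))

φ(x) = 2 · x^2 + 3 · x^4 has its unique global minimum at x* = 0 (since φ'(x) = 4x + 12x^3 = 0 only at x = 0 for real x with both coefficients positive, and φ → ∞ as |x| → ∞). At x* = 0, φ(0) = 0 and φ''(0) = 4. Laplace's method then gives
  I(n) ~ sqrt(2π / (n · φ''(0))) · e^(−n φ(0)) = sqrt(2π / (4n)) = sqrt(π/(2n)).
The 3 · x^4 term contributes only at subleading order (an O(1/n) relative correction).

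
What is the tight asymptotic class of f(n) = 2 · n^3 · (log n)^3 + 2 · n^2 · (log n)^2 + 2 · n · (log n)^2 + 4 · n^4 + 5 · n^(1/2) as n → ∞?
f(n) ∈ Θ(n^4)

Compare the terms by growth order. For large n, n^a · (log n)^b dominates n^a' · (log n)^b' iff a > a', or (a = a' and b > b'). Ranking the 5 terms shows the dominant one is 4 · n^4. Hence f(n) ∈ Θ(n^4).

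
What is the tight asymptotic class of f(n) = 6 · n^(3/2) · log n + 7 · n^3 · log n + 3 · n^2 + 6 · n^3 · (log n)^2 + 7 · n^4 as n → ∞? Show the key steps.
f(n) ∈ Θ(n^4)

Compare the terms by growth order. For large n, n^a · (log n)^b dominates n^a' · (log n)^b' iff a > a', or (a = a' and b > b'). Ranking the 5 terms shows the dominant one is 7 · n^4. Hence f(n) ∈ Θ(n^4).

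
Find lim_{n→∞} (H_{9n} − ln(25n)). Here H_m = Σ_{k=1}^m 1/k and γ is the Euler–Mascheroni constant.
lim = ln(9/25) + γ

By Euler-Maclaurin, H_m = ln m + γ + O(1/m). So
  H_{9n} − ln(25n) = ln(9n) + γ − ln(25n) + O(1/n)
                       = ln(9/25) + γ + O(1/n).
Hence the limit is ln(9/25) + γ.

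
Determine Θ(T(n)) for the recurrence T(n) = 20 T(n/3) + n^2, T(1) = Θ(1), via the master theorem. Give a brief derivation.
T(n) = Θ(n^(log_3 20))

Master theorem: compare f(n) = n^2 to n^(log_3 20) where log_3 20 ≈ 2.727. Since 2 < log_3 20, we have f(n) = O(n^(log_3 20 − ε)) for some ε > 0 — Case 1. Hence T(n) = Θ(n^(log_3 20)).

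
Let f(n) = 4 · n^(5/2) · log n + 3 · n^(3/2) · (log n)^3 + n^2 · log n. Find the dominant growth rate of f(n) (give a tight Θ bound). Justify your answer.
f(n) ∈ Θ(n^(5/2) · log n)

Compare the terms by growth order. For large n, n^a · (log n)^b dominates n^a' · (log n)^b' iff a > a', or (a = a' and b > b'). Ranking the 3 terms shows the dominant one is 4 · n^(5/2) · log n. Hence f(n) ∈ Θ(n^(5/2) · log n).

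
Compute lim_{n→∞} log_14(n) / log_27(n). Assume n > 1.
lim = ln(27) / ln(14) = log_14(27)

Change of base: log_14(n) = ln n / ln 14 and log_27(n) = ln n / ln 27. The ratio is (ln n / ln 14) · (ln 27 / ln n) = ln 27 / ln 14, a constant independent of n. So the limit is ln 27 / ln 14 = log_14(27).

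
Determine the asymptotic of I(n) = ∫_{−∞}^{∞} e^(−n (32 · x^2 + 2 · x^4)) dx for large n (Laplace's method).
I(n) ~ sqrt(π/(32n))

φ(x) = 32 · x^2 + 2 · x^4 has its unique global minimum at x* = 0 (since φ'(x) = 64x + 8x^3 = 0 only at x = 0 for real x with both coefficients positive, and φ → ∞ as |x| → ∞). At x* = 0, φ(0) = 0 and φ''(0) = 64. Laplace's method then gives
  I(n) ~ sqrt(2π / (n · φ''(0))) · e^(−n φ(0)) = sqrt(2π / (64n)) = sqrt(π/(32n)).
The 2 · x^4 term contributes only at subleading order (an O(1/n) relative correction).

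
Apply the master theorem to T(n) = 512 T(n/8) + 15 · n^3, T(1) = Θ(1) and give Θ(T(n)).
T(n) = Θ(n^3 log n)

log_8 512 = 3, and f(n) = 15 · n^3 = Θ(n^(log_8 512)). This is Case 2 of the master theorem: T(n) = Θ(f(n) · log n) = Θ(n^3 log n).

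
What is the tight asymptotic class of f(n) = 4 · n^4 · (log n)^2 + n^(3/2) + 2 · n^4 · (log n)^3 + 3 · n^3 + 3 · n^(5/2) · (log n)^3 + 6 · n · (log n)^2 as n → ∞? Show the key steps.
f(n) ∈ Θ(n^4 · (log n)^3)

Compare the terms by growth order. For large n, n^a · (log n)^b dominates n^a' · (log n)^b' iff a > a', or (a = a' and b > b'). Ranking the 6 terms shows the dominant one is 2 · n^4 · (log n)^3. Hence f(n) ∈ Θ(n^4 · (log n)^3).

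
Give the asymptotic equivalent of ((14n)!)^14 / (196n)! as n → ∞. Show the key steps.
((14n)!)^14/(196n)! ~ ((2π·14n)^(13/2) / sqrt(14)) · 14^(−14·14n)  →  0

Write N = 14n. Stirling: N! ~ sqrt(2π N)(N/e)^N and (14N)! ~ sqrt(2π·14N)·(14N/e)^(14N).
  (N!)^14/(14N)! ~ (2π N)^(14/2) (N/e)^(14N) / [sqrt(2π·14N) (14N/e)^(14N)]
     = (2π N)^(14/2) / sqrt(2π·14N) · (N/(14N))^(14N)
     = (2π N)^((14−1)/2) / sqrt(14) · 14^(−14N).
Since 14^14 > 1, the factor 14^(−14N) decays exponentially, so the ratio → 0. Substituting N = 14n gives the stated form.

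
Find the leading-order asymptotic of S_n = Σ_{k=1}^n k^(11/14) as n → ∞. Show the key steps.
S_n ~ (14/25) · n^(25/14)

Integral comparison: Σ_{k=1}^n k^(11/14) = ∫_0^n x^(11/14) dx + O(n^(11/14)). The integral is n^(1 + 11/14) / (1 + 11/14) = n^((11+14)/14) / ((11+14)/14) = (14/25) · n^(25/14).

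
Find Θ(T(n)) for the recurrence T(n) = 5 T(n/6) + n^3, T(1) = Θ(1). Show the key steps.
T(n) = Θ(n^3)

log_6 5 ≈ 0.898. f(n) = n^3 dominates n^(log_6 5) since 3 > 0.898, and the regularity condition a·f(n/b) = 5·(n/6)^3 = (5/216)·n^3 ≤ c·f(n) holds with c = 5/216 ≈ 0.0231 < 1. So this is Case 3: T(n) = Θ(f(n)) = Θ(n^3).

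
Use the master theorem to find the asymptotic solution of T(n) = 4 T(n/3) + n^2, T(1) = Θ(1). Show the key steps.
T(n) = Θ(n^2)

log_3 4 ≈ 1.262. f(n) = n^2 dominates n^(log_3 4) since 2 > 1.262, and the regularity condition a·f(n/b) = 4·(n/3)^2 = (4/9)·n^2 ≤ c·f(n) holds with c = 4/9 ≈ 0.444 < 1. So this is Case 3: T(n) = Θ(f(n)) = Θ(n^2).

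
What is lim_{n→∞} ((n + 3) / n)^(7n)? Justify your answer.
lim = e^21

Rewrite as (1 + 3/n)^(7n). By the standard limit (1 + x/n)^n → e^x, we have (1 + 3/n)^n → e^3, and raising to the 7th power gives e^21.
More precisely, ln[(1 + 3/n)^(7n)] = 7n · ln(1 + 3/n) = 7n · (3/n + O(1/n^2)) = 21 + O(1/n) → 21.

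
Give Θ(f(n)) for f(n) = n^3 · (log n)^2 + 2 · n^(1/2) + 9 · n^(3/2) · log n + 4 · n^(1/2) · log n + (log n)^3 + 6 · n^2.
f(n) ∈ Θ(n^3 · (log n)^2)

Compare the terms by growth order. For large n, n^a · (log n)^b dominates n^a' · (log n)^b' iff a > a', or (a = a' and b > b'). Ranking the 6 terms shows the dominant one is n^3 · (log n)^2. Hence f(n) ∈ Θ(n^3 · (log n)^2).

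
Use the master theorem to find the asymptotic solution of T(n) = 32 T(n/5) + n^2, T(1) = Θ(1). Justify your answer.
T(n) = Θ(n^(log_5 32))

Master theorem: compare f(n) = n^2 to n^(log_5 32) where log_5 32 ≈ 2.153. Since 2 < log_5 32, we have f(n) = O(n^(log_5 32 − ε)) for some ε > 0 — Case 1. Hence T(n) = Θ(n^(log_5 32)).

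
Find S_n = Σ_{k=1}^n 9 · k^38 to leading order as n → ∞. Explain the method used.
S_n ~ 3 · n^39 / 13

By integral comparison (Euler-Maclaurin), Σ_{k=1}^n 9 · k^38 = 9 · ∫_0^n x^38 dx + O(n^38) = 9 · n^39/39 = 3 · n^39 / 13 + O(n^38). (Equivalently, Faulhaber's formula gives the same leading term.)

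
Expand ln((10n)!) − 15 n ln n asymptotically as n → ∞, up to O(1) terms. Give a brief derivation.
ln((10n)!) − 15 n ln n = −5 n ln n + 10(ln 10 − 1) n + (1/2) ln(2π·10n) + O(1/n)

Stirling: ln((10n)!) = 10n ln(10n) − 10n + (1/2) ln(2π·10n) + O(1/n).
Expand 10n ln(10n) = 10n (ln n + ln 10) = 10n ln n + 10n ln 10.
Subtract 15n ln n: leading term is (10 − 15) n ln n = −5 n ln n. The next term is 10n ln 10 − 10n = 10(ln 10 − 1) n. Then the (1/2) ln(2π·10n) correction.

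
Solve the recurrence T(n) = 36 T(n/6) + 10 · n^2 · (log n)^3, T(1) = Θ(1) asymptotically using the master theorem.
T(n) = Θ(n^2 · (log n)^4)

Here log_6 36 = 2 and f(n) = 10 · n^2 · (log n)^3 = Θ(n^(log_6 36) · (log n)^3). This is the extended Case 2 of the master theorem (f matches the critical exponent up to log factors), giving T(n) = Θ(n^(log_6 36) · (log n)^(3+1)) = Θ(n^2 · (log n)^4).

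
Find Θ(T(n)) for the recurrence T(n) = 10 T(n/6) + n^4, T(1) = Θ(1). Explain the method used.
T(n) = Θ(n^4)

log_6 10 ≈ 1.285. f(n) = n^4 dominates n^(log_6 10) since 4 > 1.285, and the regularity condition a·f(n/b) = 10·(n/6)^4 = (10/1296)·n^4 ≤ c·f(n) holds with c = 10/1296 ≈ 0.00772 < 1. So this is Case 3: T(n) = Θ(f(n)) = Θ(n^4).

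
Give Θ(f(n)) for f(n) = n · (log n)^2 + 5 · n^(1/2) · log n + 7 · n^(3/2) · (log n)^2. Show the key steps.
f(n) ∈ Θ(n^(3/2) · (log n)^2)

Compare the terms by growth order. For large n, n^a · (log n)^b dominates n^a' · (log n)^b' iff a > a', or (a = a' and b > b'). Ranking the 3 terms shows the dominant one is 7 · n^(3/2) · (log n)^2. Hence f(n) ∈ Θ(n^(3/2) · (log n)^2).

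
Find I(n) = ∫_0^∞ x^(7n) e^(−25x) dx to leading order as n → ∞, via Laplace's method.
I(n) ~ (sqrt(2π·7n) / 25) · (7n/(25e))^(7n)

Write the integrand as exp(7n ln x − 25x) and set f(x) = 7n ln x − 25x. Then f'(x) = 7n/x − 25 = 0 at x* = 7n/25, and f''(x*) = −7n/x*^2 = −25^2/(7n). Laplace's method (interior maximum) gives
  I(n) ~ e^(f(x*)) · sqrt(2π / |f''(x*)|)
        = exp(7n ln(7n/25) − 7n) · sqrt(2π · 7n / 25^2)
        = (7n/25)^(7n) e^(−7n) · sqrt(2π·7n) / 25
        = (sqrt(2π·7n) / 25) · (7n/(25e))^(7n).
This matches Γ(7n+1)/25^(7n+1) with Stirling applied to Γ.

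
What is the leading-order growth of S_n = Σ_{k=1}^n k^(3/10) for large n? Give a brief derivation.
S_n ~ (10/13) · n^(13/10)

Integral comparison: Σ_{k=1}^n k^(3/10) = ∫_0^n x^(3/10) dx + O(n^(3/10)). The integral is n^(1 + 3/10) / (1 + 3/10) = n^((3+10)/10) / ((3+10)/10) = (10/13) · n^(13/10).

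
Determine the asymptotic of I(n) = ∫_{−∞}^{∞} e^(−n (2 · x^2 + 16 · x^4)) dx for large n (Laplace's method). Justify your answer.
I(n) ~ sqrt(π/(2n))

φ(x) = 2 · x^2 + 16 · x^4 has its unique global minimum at x* = 0 (since φ'(x) = 4x + 64x^3 = 0 only at x = 0 for real x with both coefficients positive, and φ → ∞ as |x| → ∞). At x* = 0, φ(0) = 0 and φ''(0) = 4. Laplace's method then gives
  I(n) ~ sqrt(2π / (n · φ''(0))) · e^(−n φ(0)) = sqrt(2π / (4n)) = sqrt(π/(2n)).
The 16 · x^4 term contributes only at subleading order (an O(1/n) relative correction).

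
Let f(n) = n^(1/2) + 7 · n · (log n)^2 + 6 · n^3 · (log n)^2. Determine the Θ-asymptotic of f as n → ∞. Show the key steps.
f(n) ∈ Θ(n^3 · (log n)^2)

Compare the terms by growth order. For large n, n^a · (log n)^b dominates n^a' · (log n)^b' iff a > a', or (a = a' and b > b'). Ranking the 3 terms shows the dominant one is 6 · n^3 · (log n)^2. Hence f(n) ∈ Θ(n^3 · (log n)^2).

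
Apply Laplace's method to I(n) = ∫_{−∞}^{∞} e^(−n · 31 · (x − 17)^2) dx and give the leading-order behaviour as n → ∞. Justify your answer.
I(n) = sqrt(π/(31n))

Here φ(x) = 31 · (x − 17)^2 has its unique minimum at x* = 17 with φ(x*) = 0 and φ''(x*) = 62. Laplace's method gives
  I(n) ~ e^(−n φ(x*)) · sqrt(2π / (n · φ''(x*))) = sqrt(2π / (62n)) = sqrt(π/(31n)).
This is exact: substituting u = (x − 17)·sqrt(31n) gives I(n) = (1/sqrt(31n)) ∫_{−∞}^{∞} e^(−u^2) du = sqrt(π/(31n)).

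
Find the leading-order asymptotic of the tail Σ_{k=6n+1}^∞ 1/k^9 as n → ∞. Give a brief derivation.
Σ_{k>6n} 1/k^9 ~ 1/(8 · (6n)^8)

Compare to the integral: ∫_{6n}^∞ x^(−9) dx = [−x^(−8)/8]_{6n}^∞ = 1/((9−1)·(6n)^8). Euler-Maclaurin then gives
  Σ_{k>6n} 1/k^9 = ∫_{6n}^∞ dx/x^9 − 1/(2·(6n)^9) + O(1/(6n)^10).
(Equivalently this is ζ(9) − Σ_{k≤6n} 1/k^9.)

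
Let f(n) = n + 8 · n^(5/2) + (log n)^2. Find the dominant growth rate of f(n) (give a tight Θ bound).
f(n) ∈ Θ(n^(5/2))

Compare the terms by growth order. For large n, n^a · (log n)^b dominates n^a' · (log n)^b' iff a > a', or (a = a' and b > b'). Ranking the 3 terms shows the dominant one is 8 · n^(5/2). Hence f(n) ∈ Θ(n^(5/2)).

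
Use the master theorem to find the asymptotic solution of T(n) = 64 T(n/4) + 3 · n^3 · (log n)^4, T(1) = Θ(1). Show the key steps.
T(n) = Θ(n^3 · (log n)^5)

Here log_4 64 = 3 and f(n) = 3 · n^3 · (log n)^4 = Θ(n^(log_4 64) · (log n)^4). This is the extended Case 2 of the master theorem (f matches the critical exponent up to log factors), giving T(n) = Θ(n^(log_4 64) · (log n)^(4+1)) = Θ(n^3 · (log n)^5).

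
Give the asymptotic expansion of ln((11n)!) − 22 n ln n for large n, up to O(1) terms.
ln((11n)!) − 22 n ln n = −11 n ln n + 11(ln 11 − 1) n + (1/2) ln(2π·11n) + O(1/n)

Stirling: ln((11n)!) = 11n ln(11n) − 11n + (1/2) ln(2π·11n) + O(1/n).
Expand 11n ln(11n) = 11n (ln n + ln 11) = 11n ln n + 11n ln 11.
Subtract 22n ln n: leading term is (11 − 22) n ln n = −11 n ln n. The next term is 11n ln 11 − 11n = 11(ln 11 − 1) n. Then the (1/2) ln(2π·11n) correction.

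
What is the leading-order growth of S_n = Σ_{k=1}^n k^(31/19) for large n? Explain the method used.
S_n ~ (19/50) · n^(50/19)

Integral comparison: Σ_{k=1}^n k^(31/19) = ∫_0^n x^(31/19) dx + O(n^(31/19)). The integral is n^(1 + 31/19) / (1 + 31/19) = n^((31+19)/19) / ((31+19)/19) = (19/50) · n^(50/19).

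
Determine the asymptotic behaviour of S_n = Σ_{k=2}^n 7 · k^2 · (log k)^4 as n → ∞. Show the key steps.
S_n ~ 7 · n^3 · (log n)^4 / 3

By integral comparison, S_n = ∫_1^n 7 · x^2 · (log x)^4 dx + O(n^2 · (log n)^4). For the integral, the leading term of ∫_1^n x^2 (log x)^4 dx is n^3/3 · (log n)^4 (by repeated integration by parts; each step lowers the log-exponent and produces a relatively O(1/log n) correction). Hence S_n ~ 7 · n^3 · (log n)^4 / 3.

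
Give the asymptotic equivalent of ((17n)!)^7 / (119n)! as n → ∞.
((17n)!)^7/(119n)! ~ ((2π·17n)^(6/2) / sqrt(7)) · 7^(−7·17n)  →  0

Write N = 17n. Stirling: N! ~ sqrt(2π N)(N/e)^N and (7N)! ~ sqrt(2π·7N)·(7N/e)^(7N).
  (N!)^7/(7N)! ~ (2π N)^(7/2) (N/e)^(7N) / [sqrt(2π·7N) (7N/e)^(7N)]
     = (2π N)^(7/2) / sqrt(2π·7N) · (N/(7N))^(7N)
     = (2π N)^((7−1)/2) / sqrt(7) · 7^(−7N).
Since 7^7 > 1, the factor 7^(−7N) decays exponentially, so the ratio → 0. Substituting N = 17n gives the stated form.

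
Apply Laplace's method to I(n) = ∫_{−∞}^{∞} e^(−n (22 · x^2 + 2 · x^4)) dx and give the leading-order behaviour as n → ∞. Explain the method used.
I(n) ~ sqrt(π/(22n))

φ(x) = 22 · x^2 + 2 · x^4 has its unique global minimum at x* = 0 (since φ'(x) = 44x + 8x^3 = 0 only at x = 0 for real x with both coefficients positive, and φ → ∞ as |x| → ∞). At x* = 0, φ(0) = 0 and φ''(0) = 44. Laplace's method then gives
  I(n) ~ sqrt(2π / (n · φ''(0))) · e^(−n φ(0)) = sqrt(2π / (44n)) = sqrt(π/(22n)).
The 2 · x^4 term contributes only at subleading order (an O(1/n) relative correction).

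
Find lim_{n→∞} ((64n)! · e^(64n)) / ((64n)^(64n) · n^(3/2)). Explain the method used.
lim = 0

Stirling: (64n)! ~ sqrt(2π·64n) · (64n/e)^(64n). Hence
  (64n)! · e^(64n) / (64n)^(64n) ~ sqrt(2π·64n).
Dividing by n^(3/2): sqrt(2π·64n) / n^(3/2) = sqrt(2π·64) · n^((1−3)/2), so the expression behaves like sqrt(2π·64) · n^((1−3)/2) → 0.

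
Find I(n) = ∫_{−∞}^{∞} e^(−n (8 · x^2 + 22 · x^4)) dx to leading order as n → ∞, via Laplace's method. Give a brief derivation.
I(n) ~ sqrt(π/(8n))

φ(x) = 8 · x^2 + 22 · x^4 has its unique global minimum at x* = 0 (since φ'(x) = 16x + 88x^3 = 0 only at x = 0 for real x with both coefficients positive, and φ → ∞ as |x| → ∞). At x* = 0, φ(0) = 0 and φ''(0) = 16. Laplace's method then gives
  I(n) ~ sqrt(2π / (n · φ''(0))) · e^(−n φ(0)) = sqrt(2π / (16n)) = sqrt(π/(8n)).
The 22 · x^4 term contributes only at subleading order (an O(1/n) relative correction).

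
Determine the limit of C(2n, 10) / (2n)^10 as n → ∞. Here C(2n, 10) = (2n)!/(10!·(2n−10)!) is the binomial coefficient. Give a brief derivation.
lim = 1/10! = 1/3628800

With N = 2n → ∞: C(N, 10) / N^10 = [N(N−1)…(N−9)] / (10! · N^10) = (1/10!) · 1 · (1 − 1/(2n)) · … · (1 − 9/(2n)). Each factor → 1 as N → ∞, so the limit is 1/10! = 1/3628800.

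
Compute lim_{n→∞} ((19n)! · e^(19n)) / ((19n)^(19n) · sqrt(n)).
lim = sqrt(2π·19)

Stirling: (19n)! ~ sqrt(2π·19n) · (19n/e)^(19n). Hence
  (19n)! · e^(19n) / (19n)^(19n) ~ sqrt(2π·19n).
Dividing by sqrt(n): sqrt(2π·19n) / sqrt(n) = sqrt(2π·19) · n^((1−1)/2), so the limit is sqrt(2π·19).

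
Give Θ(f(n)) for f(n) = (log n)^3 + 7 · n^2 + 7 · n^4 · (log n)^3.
f(n) ∈ Θ(n^4 · (log n)^3)

Compare the terms by growth order. For large n, n^a · (log n)^b dominates n^a' · (log n)^b' iff a > a', or (a = a' and b > b'). Ranking the 3 terms shows the dominant one is 7 · n^4 · (log n)^3. Hence f(n) ∈ Θ(n^4 · (log n)^3).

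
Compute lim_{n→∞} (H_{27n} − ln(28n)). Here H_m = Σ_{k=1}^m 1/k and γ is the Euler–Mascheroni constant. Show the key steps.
lim = ln(27/28) + γ

By Euler-Maclaurin, H_m = ln m + γ + O(1/m). So
  H_{27n} − ln(28n) = ln(27n) + γ − ln(28n) + O(1/n)
                       = ln(27/28) + γ + O(1/n).
Hence the limit is ln(27/28) + γ.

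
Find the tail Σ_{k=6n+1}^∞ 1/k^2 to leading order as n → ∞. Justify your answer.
Σ_{k>6n} 1/k^2 ~ 1/(1 · (6n))

Compare to the integral: ∫_{6n}^∞ x^(−2) dx = [−x^(−1)/1]_{6n}^∞ = 1/((2−1)·(6n)). Euler-Maclaurin then gives
  Σ_{k>6n} 1/k^2 = ∫_{6n}^∞ dx/x^2 − 1/(2·(6n)^2) + O(1/(6n)^3).
(Equivalently this is ζ(2) − Σ_{k≤6n} 1/k^2.)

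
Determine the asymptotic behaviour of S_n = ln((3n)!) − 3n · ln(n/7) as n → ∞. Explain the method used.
S_n ~ 3n · (ln 21 − 1) + O(ln n)

Stirling: ln((3n)!) = 3n ln(3n) − 3n + O(ln n).
  S_n = 3n ln(3n) − 3n − 3n ln(n/7) + O(ln n)
      = 3n ln(3n) − 3n ln n + 3n ln 7 − 3n + O(ln n)
      = 3n ln 3 + 3n ln 7 − 3n + O(ln n)
      = 3n (ln 21 − 1) + O(ln n).
Numerically ln(21) − 1 ≈ 2.0445.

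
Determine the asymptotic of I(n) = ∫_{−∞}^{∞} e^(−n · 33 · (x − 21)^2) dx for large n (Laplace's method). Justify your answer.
I(n) = sqrt(π/(33n))

Here φ(x) = 33 · (x − 21)^2 has its unique minimum at x* = 21 with φ(x*) = 0 and φ''(x*) = 66. Laplace's method gives
  I(n) ~ e^(−n φ(x*)) · sqrt(2π / (n · φ''(x*))) = sqrt(2π / (66n)) = sqrt(π/(33n)).
This is exact: substituting u = (x − 21)·sqrt(33n) gives I(n) = (1/sqrt(33n)) ∫_{−∞}^{∞} e^(−u^2) du = sqrt(π/(33n)).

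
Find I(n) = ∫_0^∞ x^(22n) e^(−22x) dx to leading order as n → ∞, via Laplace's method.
I(n) ~ (sqrt(2π·22n) / 22) · (22n/(22e))^(22n)

Write the integrand as exp(22n ln x − 22x) and set f(x) = 22n ln x − 22x. Then f'(x) = 22n/x − 22 = 0 at x* = 22n/22, and f''(x*) = −22n/x*^2 = −22^2/(22n). Laplace's method (interior maximum) gives
  I(n) ~ e^(f(x*)) · sqrt(2π / |f''(x*)|)
        = exp(22n ln(22n/22) − 22n) · sqrt(2π · 22n / 22^2)
        = (22n/22)^(22n) e^(−22n) · sqrt(2π·22n) / 22
        = (sqrt(2π·22n) / 22) · (22n/(22e))^(22n).
This matches Γ(22n+1)/22^(22n+1) with Stirling applied to Γ.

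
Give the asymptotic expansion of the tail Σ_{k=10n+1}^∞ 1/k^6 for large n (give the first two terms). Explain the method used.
Σ_{k>10n} 1/k^6 = 1/(5 · (10n)^5) − 1/(2 · (10n)^6) + O(1/(10n)^7)

Compare to the integral: ∫_{10n}^∞ x^(−6) dx = [−x^(−5)/5]_{10n}^∞ = 1/((6−1)·(10n)^5). The Euler-Maclaurin correction adds −f(10n)/2 = −1/(2·(10n)^6). Euler-Maclaurin then gives
  Σ_{k>10n} 1/k^6 = ∫_{10n}^∞ dx/x^6 − 1/(2·(10n)^6) + O(1/(10n)^7).
(Equivalently this is ζ(6) − Σ_{k≤10n} 1/k^6.)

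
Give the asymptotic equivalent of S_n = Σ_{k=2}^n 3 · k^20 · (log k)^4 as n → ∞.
S_n ~ n^21 · (log n)^4 / 7

By integral comparison, S_n = ∫_1^n 3 · x^20 · (log x)^4 dx + O(n^20 · (log n)^4). For the integral, the leading term of ∫_1^n x^20 (log x)^4 dx is n^21/21 · (log n)^4 (by repeated integration by parts; each step lowers the log-exponent and produces a relatively O(1/log n) correction). Hence S_n ~ n^21 · (log n)^4 / 7.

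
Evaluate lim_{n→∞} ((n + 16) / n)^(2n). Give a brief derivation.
lim = e^32

Rewrite as (1 + 16/n)^(2n). By the standard limit (1 + x/n)^n → e^x, we have (1 + 16/n)^n → e^16, and raising to the 2nd power gives e^32.
More precisely, ln[(1 + 16/n)^(2n)] = 2n · ln(1 + 16/n) = 2n · (16/n + O(1/n^2)) = 32 + O(1/n) → 32.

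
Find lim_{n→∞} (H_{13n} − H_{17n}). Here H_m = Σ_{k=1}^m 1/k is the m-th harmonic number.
lim = ln(13/17)

Euler-Maclaurin gives H_m = ln m + γ + 1/(2m) + O(1/m^2). The γ and O(1/m) terms cancel in the difference:
  H_{13n} − H_{17n} = ln(13n) − ln(17n) + O(1/n) = ln(13/17) + O(1/n).
Hence the limit is ln(13/17).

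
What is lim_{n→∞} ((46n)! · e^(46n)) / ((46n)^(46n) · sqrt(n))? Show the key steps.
lim = sqrt(2π·46)

Stirling: (46n)! ~ sqrt(2π·46n) · (46n/e)^(46n). Hence
  (46n)! · e^(46n) / (46n)^(46n) ~ sqrt(2π·46n).
Dividing by sqrt(n): sqrt(2π·46n) / sqrt(n) = sqrt(2π·46) · n^((1−1)/2), so the limit is sqrt(2π·46).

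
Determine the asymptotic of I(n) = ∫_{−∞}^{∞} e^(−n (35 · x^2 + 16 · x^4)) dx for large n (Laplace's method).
I(n) ~ sqrt(π/(35n))

φ(x) = 35 · x^2 + 16 · x^4 has its unique global minimum at x* = 0 (since φ'(x) = 70x + 64x^3 = 0 only at x = 0 for real x with both coefficients positive, and φ → ∞ as |x| → ∞). At x* = 0, φ(0) = 0 and φ''(0) = 70. Laplace's method then gives
  I(n) ~ sqrt(2π / (n · φ''(0))) · e^(−n φ(0)) = sqrt(2π / (70n)) = sqrt(π/(35n)).
The 16 · x^4 term contributes only at subleading order (an O(1/n) relative correction).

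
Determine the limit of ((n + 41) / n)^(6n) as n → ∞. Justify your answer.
lim = e^246

Rewrite as (1 + 41/n)^(6n). By the standard limit (1 + x/n)^n → e^x, we have (1 + 41/n)^n → e^41, and raising to the 6th power gives e^246.
More precisely, ln[(1 + 41/n)^(6n)] = 6n · ln(1 + 41/n) = 6n · (41/n + O(1/n^2)) = 246 + O(1/n) → 246.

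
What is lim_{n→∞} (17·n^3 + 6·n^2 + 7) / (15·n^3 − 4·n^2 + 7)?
lim = 17/15

For large n the leading n^3 terms dominate both numerator and denominator. Dividing top and bottom by n^3, every other term tends to 0, leaving 17/15.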